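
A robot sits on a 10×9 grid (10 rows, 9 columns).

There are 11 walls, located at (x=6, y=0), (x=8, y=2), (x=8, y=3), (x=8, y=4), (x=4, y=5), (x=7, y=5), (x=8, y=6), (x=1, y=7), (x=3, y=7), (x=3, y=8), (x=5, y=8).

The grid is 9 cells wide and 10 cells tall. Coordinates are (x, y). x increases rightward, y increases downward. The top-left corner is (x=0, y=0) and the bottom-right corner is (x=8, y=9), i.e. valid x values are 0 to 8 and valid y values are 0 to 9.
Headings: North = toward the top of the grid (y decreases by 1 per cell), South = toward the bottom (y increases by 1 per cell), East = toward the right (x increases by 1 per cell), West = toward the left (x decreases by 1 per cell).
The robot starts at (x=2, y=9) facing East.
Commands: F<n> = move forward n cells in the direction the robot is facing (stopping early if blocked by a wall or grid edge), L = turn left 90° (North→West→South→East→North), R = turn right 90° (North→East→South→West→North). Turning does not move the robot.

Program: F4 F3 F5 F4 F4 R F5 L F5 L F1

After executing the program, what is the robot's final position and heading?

Answer: Final position: (x=8, y=8), facing North

Derivation:
Start: (x=2, y=9), facing East
  F4: move forward 4, now at (x=6, y=9)
  F3: move forward 2/3 (blocked), now at (x=8, y=9)
  F5: move forward 0/5 (blocked), now at (x=8, y=9)
  F4: move forward 0/4 (blocked), now at (x=8, y=9)
  F4: move forward 0/4 (blocked), now at (x=8, y=9)
  R: turn right, now facing South
  F5: move forward 0/5 (blocked), now at (x=8, y=9)
  L: turn left, now facing East
  F5: move forward 0/5 (blocked), now at (x=8, y=9)
  L: turn left, now facing North
  F1: move forward 1, now at (x=8, y=8)
Final: (x=8, y=8), facing North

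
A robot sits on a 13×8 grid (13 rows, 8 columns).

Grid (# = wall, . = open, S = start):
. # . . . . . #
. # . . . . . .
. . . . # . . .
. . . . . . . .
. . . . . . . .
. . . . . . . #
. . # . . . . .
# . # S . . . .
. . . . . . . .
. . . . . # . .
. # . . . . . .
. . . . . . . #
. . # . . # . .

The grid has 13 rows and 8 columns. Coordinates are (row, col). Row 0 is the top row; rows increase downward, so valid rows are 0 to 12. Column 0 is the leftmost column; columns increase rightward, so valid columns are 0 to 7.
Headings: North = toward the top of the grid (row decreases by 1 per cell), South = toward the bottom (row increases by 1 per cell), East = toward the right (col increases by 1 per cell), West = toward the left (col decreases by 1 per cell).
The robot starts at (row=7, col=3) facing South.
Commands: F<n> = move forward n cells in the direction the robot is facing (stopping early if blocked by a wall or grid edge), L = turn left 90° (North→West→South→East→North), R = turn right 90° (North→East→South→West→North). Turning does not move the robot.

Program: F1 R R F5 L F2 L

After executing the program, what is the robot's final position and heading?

Start: (row=7, col=3), facing South
  F1: move forward 1, now at (row=8, col=3)
  R: turn right, now facing West
  R: turn right, now facing North
  F5: move forward 5, now at (row=3, col=3)
  L: turn left, now facing West
  F2: move forward 2, now at (row=3, col=1)
  L: turn left, now facing South
Final: (row=3, col=1), facing South

Answer: Final position: (row=3, col=1), facing South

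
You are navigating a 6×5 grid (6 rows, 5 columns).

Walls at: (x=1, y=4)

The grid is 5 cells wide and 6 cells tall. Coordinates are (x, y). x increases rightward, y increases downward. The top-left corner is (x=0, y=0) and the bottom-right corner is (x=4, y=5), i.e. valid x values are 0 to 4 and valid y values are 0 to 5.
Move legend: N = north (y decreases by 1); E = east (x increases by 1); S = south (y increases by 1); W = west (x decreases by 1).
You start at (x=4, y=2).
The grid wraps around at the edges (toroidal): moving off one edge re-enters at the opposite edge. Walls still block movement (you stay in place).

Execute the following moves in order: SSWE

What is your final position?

Answer: Final position: (x=4, y=4)

Derivation:
Start: (x=4, y=2)
  S (south): (x=4, y=2) -> (x=4, y=3)
  S (south): (x=4, y=3) -> (x=4, y=4)
  W (west): (x=4, y=4) -> (x=3, y=4)
  E (east): (x=3, y=4) -> (x=4, y=4)
Final: (x=4, y=4)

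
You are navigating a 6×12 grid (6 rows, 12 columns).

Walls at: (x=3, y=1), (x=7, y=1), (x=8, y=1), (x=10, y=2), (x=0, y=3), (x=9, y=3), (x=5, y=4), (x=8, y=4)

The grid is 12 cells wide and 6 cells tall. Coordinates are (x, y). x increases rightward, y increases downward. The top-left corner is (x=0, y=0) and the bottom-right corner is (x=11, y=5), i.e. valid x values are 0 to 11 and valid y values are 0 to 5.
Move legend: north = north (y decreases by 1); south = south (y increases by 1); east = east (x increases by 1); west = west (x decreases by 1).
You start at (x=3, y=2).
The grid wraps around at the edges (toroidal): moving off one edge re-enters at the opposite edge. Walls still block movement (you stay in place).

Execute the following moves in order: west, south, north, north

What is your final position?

Answer: Final position: (x=2, y=1)

Derivation:
Start: (x=3, y=2)
  west (west): (x=3, y=2) -> (x=2, y=2)
  south (south): (x=2, y=2) -> (x=2, y=3)
  north (north): (x=2, y=3) -> (x=2, y=2)
  north (north): (x=2, y=2) -> (x=2, y=1)
Final: (x=2, y=1)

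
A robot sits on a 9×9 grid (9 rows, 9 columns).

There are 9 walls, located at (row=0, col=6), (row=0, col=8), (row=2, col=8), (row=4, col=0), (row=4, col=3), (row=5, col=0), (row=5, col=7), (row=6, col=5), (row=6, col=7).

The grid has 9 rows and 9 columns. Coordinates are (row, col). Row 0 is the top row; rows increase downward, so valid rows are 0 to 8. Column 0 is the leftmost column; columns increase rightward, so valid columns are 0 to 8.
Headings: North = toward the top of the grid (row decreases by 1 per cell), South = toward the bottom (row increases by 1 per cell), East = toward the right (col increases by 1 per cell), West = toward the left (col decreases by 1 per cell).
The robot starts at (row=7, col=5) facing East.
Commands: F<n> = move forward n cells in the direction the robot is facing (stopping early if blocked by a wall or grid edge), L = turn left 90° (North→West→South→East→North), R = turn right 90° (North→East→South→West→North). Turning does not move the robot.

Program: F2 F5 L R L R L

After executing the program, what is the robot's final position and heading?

Start: (row=7, col=5), facing East
  F2: move forward 2, now at (row=7, col=7)
  F5: move forward 1/5 (blocked), now at (row=7, col=8)
  L: turn left, now facing North
  R: turn right, now facing East
  L: turn left, now facing North
  R: turn right, now facing East
  L: turn left, now facing North
Final: (row=7, col=8), facing North

Answer: Final position: (row=7, col=8), facing North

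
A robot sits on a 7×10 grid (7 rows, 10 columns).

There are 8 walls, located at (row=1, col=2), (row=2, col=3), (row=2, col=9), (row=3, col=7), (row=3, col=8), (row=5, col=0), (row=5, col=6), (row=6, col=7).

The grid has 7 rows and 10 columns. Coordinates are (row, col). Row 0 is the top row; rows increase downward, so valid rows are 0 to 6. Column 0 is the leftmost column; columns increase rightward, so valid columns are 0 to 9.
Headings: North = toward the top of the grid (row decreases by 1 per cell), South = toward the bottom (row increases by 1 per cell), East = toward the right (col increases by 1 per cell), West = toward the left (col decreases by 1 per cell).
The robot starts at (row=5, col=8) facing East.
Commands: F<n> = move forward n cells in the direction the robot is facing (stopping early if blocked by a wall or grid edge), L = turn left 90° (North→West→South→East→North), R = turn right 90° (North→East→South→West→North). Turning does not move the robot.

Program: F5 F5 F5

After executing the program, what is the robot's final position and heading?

Answer: Final position: (row=5, col=9), facing East

Derivation:
Start: (row=5, col=8), facing East
  F5: move forward 1/5 (blocked), now at (row=5, col=9)
  F5: move forward 0/5 (blocked), now at (row=5, col=9)
  F5: move forward 0/5 (blocked), now at (row=5, col=9)
Final: (row=5, col=9), facing East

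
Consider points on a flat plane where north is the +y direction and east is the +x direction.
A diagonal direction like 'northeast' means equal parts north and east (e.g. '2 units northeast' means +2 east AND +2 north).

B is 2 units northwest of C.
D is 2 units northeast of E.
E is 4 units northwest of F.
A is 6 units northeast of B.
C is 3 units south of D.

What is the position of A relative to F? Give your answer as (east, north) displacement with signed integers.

Answer: A is at (east=2, north=11) relative to F.

Derivation:
Place F at the origin (east=0, north=0).
  E is 4 units northwest of F: delta (east=-4, north=+4); E at (east=-4, north=4).
  D is 2 units northeast of E: delta (east=+2, north=+2); D at (east=-2, north=6).
  C is 3 units south of D: delta (east=+0, north=-3); C at (east=-2, north=3).
  B is 2 units northwest of C: delta (east=-2, north=+2); B at (east=-4, north=5).
  A is 6 units northeast of B: delta (east=+6, north=+6); A at (east=2, north=11).
Therefore A relative to F: (east=2, north=11).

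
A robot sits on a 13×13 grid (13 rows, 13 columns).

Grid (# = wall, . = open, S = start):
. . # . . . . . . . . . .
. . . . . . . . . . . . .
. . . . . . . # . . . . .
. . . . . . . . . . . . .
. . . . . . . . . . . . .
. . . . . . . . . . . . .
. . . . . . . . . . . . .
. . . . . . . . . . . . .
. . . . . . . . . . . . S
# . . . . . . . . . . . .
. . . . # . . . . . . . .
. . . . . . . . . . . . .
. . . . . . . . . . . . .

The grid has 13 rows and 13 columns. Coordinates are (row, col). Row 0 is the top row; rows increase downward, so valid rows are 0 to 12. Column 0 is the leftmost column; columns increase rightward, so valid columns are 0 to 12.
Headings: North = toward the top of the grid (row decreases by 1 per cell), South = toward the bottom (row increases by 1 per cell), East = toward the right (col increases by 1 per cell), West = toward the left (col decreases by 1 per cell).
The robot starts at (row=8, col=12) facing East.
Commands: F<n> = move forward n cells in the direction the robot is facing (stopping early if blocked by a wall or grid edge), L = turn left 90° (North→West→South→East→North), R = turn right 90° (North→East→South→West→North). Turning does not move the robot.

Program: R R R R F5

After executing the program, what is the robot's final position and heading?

Start: (row=8, col=12), facing East
  R: turn right, now facing South
  R: turn right, now facing West
  R: turn right, now facing North
  R: turn right, now facing East
  F5: move forward 0/5 (blocked), now at (row=8, col=12)
Final: (row=8, col=12), facing East

Answer: Final position: (row=8, col=12), facing East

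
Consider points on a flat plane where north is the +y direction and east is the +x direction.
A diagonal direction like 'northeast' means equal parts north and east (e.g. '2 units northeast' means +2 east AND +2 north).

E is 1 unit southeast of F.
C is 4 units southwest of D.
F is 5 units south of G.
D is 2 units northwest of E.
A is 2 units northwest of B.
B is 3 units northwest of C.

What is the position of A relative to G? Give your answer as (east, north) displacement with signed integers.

Place G at the origin (east=0, north=0).
  F is 5 units south of G: delta (east=+0, north=-5); F at (east=0, north=-5).
  E is 1 unit southeast of F: delta (east=+1, north=-1); E at (east=1, north=-6).
  D is 2 units northwest of E: delta (east=-2, north=+2); D at (east=-1, north=-4).
  C is 4 units southwest of D: delta (east=-4, north=-4); C at (east=-5, north=-8).
  B is 3 units northwest of C: delta (east=-3, north=+3); B at (east=-8, north=-5).
  A is 2 units northwest of B: delta (east=-2, north=+2); A at (east=-10, north=-3).
Therefore A relative to G: (east=-10, north=-3).

Answer: A is at (east=-10, north=-3) relative to G.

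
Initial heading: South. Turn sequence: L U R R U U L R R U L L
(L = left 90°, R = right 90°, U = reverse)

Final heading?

Answer: Final heading: South

Derivation:
Start: South
  L (left (90° counter-clockwise)) -> East
  U (U-turn (180°)) -> West
  R (right (90° clockwise)) -> North
  R (right (90° clockwise)) -> East
  U (U-turn (180°)) -> West
  U (U-turn (180°)) -> East
  L (left (90° counter-clockwise)) -> North
  R (right (90° clockwise)) -> East
  R (right (90° clockwise)) -> South
  U (U-turn (180°)) -> North
  L (left (90° counter-clockwise)) -> West
  L (left (90° counter-clockwise)) -> South
Final: South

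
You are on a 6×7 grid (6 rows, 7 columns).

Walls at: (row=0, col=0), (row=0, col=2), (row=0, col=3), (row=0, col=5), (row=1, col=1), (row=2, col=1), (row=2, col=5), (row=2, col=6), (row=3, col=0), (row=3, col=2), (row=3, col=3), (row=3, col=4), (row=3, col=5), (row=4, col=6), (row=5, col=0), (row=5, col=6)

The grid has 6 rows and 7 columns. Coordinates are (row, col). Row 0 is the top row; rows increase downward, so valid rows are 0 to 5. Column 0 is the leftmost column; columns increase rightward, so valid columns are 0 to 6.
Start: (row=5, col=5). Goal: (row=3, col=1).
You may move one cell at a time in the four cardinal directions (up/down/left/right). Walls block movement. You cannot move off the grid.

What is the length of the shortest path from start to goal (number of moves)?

Answer: Shortest path length: 6

Derivation:
BFS from (row=5, col=5) until reaching (row=3, col=1):
  Distance 0: (row=5, col=5)
  Distance 1: (row=4, col=5), (row=5, col=4)
  Distance 2: (row=4, col=4), (row=5, col=3)
  Distance 3: (row=4, col=3), (row=5, col=2)
  Distance 4: (row=4, col=2), (row=5, col=1)
  Distance 5: (row=4, col=1)
  Distance 6: (row=3, col=1), (row=4, col=0)  <- goal reached here
One shortest path (6 moves): (row=5, col=5) -> (row=5, col=4) -> (row=5, col=3) -> (row=5, col=2) -> (row=5, col=1) -> (row=4, col=1) -> (row=3, col=1)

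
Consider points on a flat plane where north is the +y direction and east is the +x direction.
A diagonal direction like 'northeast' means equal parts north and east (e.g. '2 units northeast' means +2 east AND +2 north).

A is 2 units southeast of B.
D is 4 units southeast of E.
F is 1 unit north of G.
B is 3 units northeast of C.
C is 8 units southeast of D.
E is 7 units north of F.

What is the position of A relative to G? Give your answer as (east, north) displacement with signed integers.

Place G at the origin (east=0, north=0).
  F is 1 unit north of G: delta (east=+0, north=+1); F at (east=0, north=1).
  E is 7 units north of F: delta (east=+0, north=+7); E at (east=0, north=8).
  D is 4 units southeast of E: delta (east=+4, north=-4); D at (east=4, north=4).
  C is 8 units southeast of D: delta (east=+8, north=-8); C at (east=12, north=-4).
  B is 3 units northeast of C: delta (east=+3, north=+3); B at (east=15, north=-1).
  A is 2 units southeast of B: delta (east=+2, north=-2); A at (east=17, north=-3).
Therefore A relative to G: (east=17, north=-3).

Answer: A is at (east=17, north=-3) relative to G.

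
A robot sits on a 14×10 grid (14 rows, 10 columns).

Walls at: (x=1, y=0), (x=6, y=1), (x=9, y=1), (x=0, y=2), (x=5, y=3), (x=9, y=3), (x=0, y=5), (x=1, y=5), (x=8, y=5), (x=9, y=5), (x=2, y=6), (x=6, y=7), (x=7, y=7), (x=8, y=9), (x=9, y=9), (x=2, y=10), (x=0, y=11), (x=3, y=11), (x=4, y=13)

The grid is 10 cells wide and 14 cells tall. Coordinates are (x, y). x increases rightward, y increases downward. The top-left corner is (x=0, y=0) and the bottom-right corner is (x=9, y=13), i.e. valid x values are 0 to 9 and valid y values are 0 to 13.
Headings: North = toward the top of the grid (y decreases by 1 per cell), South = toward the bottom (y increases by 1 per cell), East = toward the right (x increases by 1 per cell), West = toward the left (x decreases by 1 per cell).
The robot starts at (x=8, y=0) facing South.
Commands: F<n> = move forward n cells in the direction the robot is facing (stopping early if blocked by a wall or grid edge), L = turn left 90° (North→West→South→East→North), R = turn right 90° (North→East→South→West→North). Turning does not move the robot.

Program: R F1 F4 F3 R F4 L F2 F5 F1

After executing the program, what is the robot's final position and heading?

Start: (x=8, y=0), facing South
  R: turn right, now facing West
  F1: move forward 1, now at (x=7, y=0)
  F4: move forward 4, now at (x=3, y=0)
  F3: move forward 1/3 (blocked), now at (x=2, y=0)
  R: turn right, now facing North
  F4: move forward 0/4 (blocked), now at (x=2, y=0)
  L: turn left, now facing West
  F2: move forward 0/2 (blocked), now at (x=2, y=0)
  F5: move forward 0/5 (blocked), now at (x=2, y=0)
  F1: move forward 0/1 (blocked), now at (x=2, y=0)
Final: (x=2, y=0), facing West

Answer: Final position: (x=2, y=0), facing West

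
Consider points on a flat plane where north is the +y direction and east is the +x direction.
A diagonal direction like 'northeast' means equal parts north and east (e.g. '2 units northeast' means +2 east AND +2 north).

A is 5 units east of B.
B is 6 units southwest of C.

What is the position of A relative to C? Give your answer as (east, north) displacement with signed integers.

Answer: A is at (east=-1, north=-6) relative to C.

Derivation:
Place C at the origin (east=0, north=0).
  B is 6 units southwest of C: delta (east=-6, north=-6); B at (east=-6, north=-6).
  A is 5 units east of B: delta (east=+5, north=+0); A at (east=-1, north=-6).
Therefore A relative to C: (east=-1, north=-6).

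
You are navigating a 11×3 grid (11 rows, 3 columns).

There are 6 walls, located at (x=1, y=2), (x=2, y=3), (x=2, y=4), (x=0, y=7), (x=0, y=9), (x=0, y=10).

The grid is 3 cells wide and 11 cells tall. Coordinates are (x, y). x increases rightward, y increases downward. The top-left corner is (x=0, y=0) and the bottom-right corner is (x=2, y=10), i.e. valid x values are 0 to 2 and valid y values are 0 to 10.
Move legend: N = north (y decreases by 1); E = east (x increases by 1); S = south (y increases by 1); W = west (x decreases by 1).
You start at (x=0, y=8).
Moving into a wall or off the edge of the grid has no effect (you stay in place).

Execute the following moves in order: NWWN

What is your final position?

Start: (x=0, y=8)
  N (north): blocked, stay at (x=0, y=8)
  W (west): blocked, stay at (x=0, y=8)
  W (west): blocked, stay at (x=0, y=8)
  N (north): blocked, stay at (x=0, y=8)
Final: (x=0, y=8)

Answer: Final position: (x=0, y=8)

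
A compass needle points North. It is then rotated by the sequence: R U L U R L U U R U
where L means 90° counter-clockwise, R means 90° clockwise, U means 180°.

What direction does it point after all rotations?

Answer: Final heading: West

Derivation:
Start: North
  R (right (90° clockwise)) -> East
  U (U-turn (180°)) -> West
  L (left (90° counter-clockwise)) -> South
  U (U-turn (180°)) -> North
  R (right (90° clockwise)) -> East
  L (left (90° counter-clockwise)) -> North
  U (U-turn (180°)) -> South
  U (U-turn (180°)) -> North
  R (right (90° clockwise)) -> East
  U (U-turn (180°)) -> West
Final: West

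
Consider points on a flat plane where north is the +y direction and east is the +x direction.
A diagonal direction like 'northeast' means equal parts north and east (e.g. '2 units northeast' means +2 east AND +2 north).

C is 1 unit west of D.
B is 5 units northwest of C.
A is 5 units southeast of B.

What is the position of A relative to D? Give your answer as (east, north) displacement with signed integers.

Place D at the origin (east=0, north=0).
  C is 1 unit west of D: delta (east=-1, north=+0); C at (east=-1, north=0).
  B is 5 units northwest of C: delta (east=-5, north=+5); B at (east=-6, north=5).
  A is 5 units southeast of B: delta (east=+5, north=-5); A at (east=-1, north=0).
Therefore A relative to D: (east=-1, north=0).

Answer: A is at (east=-1, north=0) relative to D.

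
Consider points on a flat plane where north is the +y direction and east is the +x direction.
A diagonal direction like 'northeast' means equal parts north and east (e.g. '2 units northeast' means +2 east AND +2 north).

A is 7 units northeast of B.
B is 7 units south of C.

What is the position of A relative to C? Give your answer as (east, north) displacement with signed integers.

Answer: A is at (east=7, north=0) relative to C.

Derivation:
Place C at the origin (east=0, north=0).
  B is 7 units south of C: delta (east=+0, north=-7); B at (east=0, north=-7).
  A is 7 units northeast of B: delta (east=+7, north=+7); A at (east=7, north=0).
Therefore A relative to C: (east=7, north=0).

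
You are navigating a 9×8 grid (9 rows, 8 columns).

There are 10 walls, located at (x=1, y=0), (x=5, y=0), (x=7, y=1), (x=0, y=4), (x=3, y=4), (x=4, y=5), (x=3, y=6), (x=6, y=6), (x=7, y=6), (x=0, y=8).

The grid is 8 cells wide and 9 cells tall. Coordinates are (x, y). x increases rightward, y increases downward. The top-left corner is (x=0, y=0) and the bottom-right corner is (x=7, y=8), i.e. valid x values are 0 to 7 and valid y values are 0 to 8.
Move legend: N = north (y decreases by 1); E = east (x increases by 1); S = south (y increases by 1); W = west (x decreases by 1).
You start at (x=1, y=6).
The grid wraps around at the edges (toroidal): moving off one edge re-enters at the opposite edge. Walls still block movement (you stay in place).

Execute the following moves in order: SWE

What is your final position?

Answer: Final position: (x=1, y=7)

Derivation:
Start: (x=1, y=6)
  S (south): (x=1, y=6) -> (x=1, y=7)
  W (west): (x=1, y=7) -> (x=0, y=7)
  E (east): (x=0, y=7) -> (x=1, y=7)
Final: (x=1, y=7)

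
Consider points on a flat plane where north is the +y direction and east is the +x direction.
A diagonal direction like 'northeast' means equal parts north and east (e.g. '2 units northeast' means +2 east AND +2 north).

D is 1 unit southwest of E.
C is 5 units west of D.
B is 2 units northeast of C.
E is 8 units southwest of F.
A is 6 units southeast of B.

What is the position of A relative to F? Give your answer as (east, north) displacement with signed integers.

Answer: A is at (east=-6, north=-13) relative to F.

Derivation:
Place F at the origin (east=0, north=0).
  E is 8 units southwest of F: delta (east=-8, north=-8); E at (east=-8, north=-8).
  D is 1 unit southwest of E: delta (east=-1, north=-1); D at (east=-9, north=-9).
  C is 5 units west of D: delta (east=-5, north=+0); C at (east=-14, north=-9).
  B is 2 units northeast of C: delta (east=+2, north=+2); B at (east=-12, north=-7).
  A is 6 units southeast of B: delta (east=+6, north=-6); A at (east=-6, north=-13).
Therefore A relative to F: (east=-6, north=-13).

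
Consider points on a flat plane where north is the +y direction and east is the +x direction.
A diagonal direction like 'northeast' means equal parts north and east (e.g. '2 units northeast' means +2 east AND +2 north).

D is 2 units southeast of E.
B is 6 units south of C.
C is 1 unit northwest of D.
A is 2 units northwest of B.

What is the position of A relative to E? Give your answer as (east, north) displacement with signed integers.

Answer: A is at (east=-1, north=-5) relative to E.

Derivation:
Place E at the origin (east=0, north=0).
  D is 2 units southeast of E: delta (east=+2, north=-2); D at (east=2, north=-2).
  C is 1 unit northwest of D: delta (east=-1, north=+1); C at (east=1, north=-1).
  B is 6 units south of C: delta (east=+0, north=-6); B at (east=1, north=-7).
  A is 2 units northwest of B: delta (east=-2, north=+2); A at (east=-1, north=-5).
Therefore A relative to E: (east=-1, north=-5).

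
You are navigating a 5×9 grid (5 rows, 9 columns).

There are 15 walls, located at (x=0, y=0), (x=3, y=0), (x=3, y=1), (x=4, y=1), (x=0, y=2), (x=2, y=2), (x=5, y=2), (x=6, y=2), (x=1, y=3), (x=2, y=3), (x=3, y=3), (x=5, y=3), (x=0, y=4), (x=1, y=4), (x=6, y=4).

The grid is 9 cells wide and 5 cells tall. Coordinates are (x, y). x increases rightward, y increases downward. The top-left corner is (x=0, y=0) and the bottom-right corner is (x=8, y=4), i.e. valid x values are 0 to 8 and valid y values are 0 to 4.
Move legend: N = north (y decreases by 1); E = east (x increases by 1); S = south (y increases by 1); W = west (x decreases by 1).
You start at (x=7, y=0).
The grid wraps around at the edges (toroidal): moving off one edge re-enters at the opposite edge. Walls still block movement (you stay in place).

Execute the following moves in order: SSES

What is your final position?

Answer: Final position: (x=8, y=3)

Derivation:
Start: (x=7, y=0)
  S (south): (x=7, y=0) -> (x=7, y=1)
  S (south): (x=7, y=1) -> (x=7, y=2)
  E (east): (x=7, y=2) -> (x=8, y=2)
  S (south): (x=8, y=2) -> (x=8, y=3)
Final: (x=8, y=3)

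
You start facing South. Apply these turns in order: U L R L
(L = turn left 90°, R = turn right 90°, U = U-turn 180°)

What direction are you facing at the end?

Start: South
  U (U-turn (180°)) -> North
  L (left (90° counter-clockwise)) -> West
  R (right (90° clockwise)) -> North
  L (left (90° counter-clockwise)) -> West
Final: West

Answer: Final heading: West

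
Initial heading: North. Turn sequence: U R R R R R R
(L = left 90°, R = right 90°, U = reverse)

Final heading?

Start: North
  U (U-turn (180°)) -> South
  R (right (90° clockwise)) -> West
  R (right (90° clockwise)) -> North
  R (right (90° clockwise)) -> East
  R (right (90° clockwise)) -> South
  R (right (90° clockwise)) -> West
  R (right (90° clockwise)) -> North
Final: North

Answer: Final heading: North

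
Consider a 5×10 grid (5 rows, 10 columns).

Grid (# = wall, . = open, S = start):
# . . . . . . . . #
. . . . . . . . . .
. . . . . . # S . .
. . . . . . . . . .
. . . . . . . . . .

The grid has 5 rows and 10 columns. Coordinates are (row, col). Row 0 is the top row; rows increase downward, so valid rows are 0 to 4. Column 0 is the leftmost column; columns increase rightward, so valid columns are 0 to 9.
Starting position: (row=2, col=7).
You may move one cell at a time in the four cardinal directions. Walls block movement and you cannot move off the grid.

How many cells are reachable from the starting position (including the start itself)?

BFS flood-fill from (row=2, col=7):
  Distance 0: (row=2, col=7)
  Distance 1: (row=1, col=7), (row=2, col=8), (row=3, col=7)
  Distance 2: (row=0, col=7), (row=1, col=6), (row=1, col=8), (row=2, col=9), (row=3, col=6), (row=3, col=8), (row=4, col=7)
  Distance 3: (row=0, col=6), (row=0, col=8), (row=1, col=5), (row=1, col=9), (row=3, col=5), (row=3, col=9), (row=4, col=6), (row=4, col=8)
  Distance 4: (row=0, col=5), (row=1, col=4), (row=2, col=5), (row=3, col=4), (row=4, col=5), (row=4, col=9)
  Distance 5: (row=0, col=4), (row=1, col=3), (row=2, col=4), (row=3, col=3), (row=4, col=4)
  Distance 6: (row=0, col=3), (row=1, col=2), (row=2, col=3), (row=3, col=2), (row=4, col=3)
  Distance 7: (row=0, col=2), (row=1, col=1), (row=2, col=2), (row=3, col=1), (row=4, col=2)
  Distance 8: (row=0, col=1), (row=1, col=0), (row=2, col=1), (row=3, col=0), (row=4, col=1)
  Distance 9: (row=2, col=0), (row=4, col=0)
Total reachable: 47 (grid has 47 open cells total)

Answer: Reachable cells: 47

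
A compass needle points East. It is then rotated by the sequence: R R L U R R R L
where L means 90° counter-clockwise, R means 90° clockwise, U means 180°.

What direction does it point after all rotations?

Start: East
  R (right (90° clockwise)) -> South
  R (right (90° clockwise)) -> West
  L (left (90° counter-clockwise)) -> South
  U (U-turn (180°)) -> North
  R (right (90° clockwise)) -> East
  R (right (90° clockwise)) -> South
  R (right (90° clockwise)) -> West
  L (left (90° counter-clockwise)) -> South
Final: South

Answer: Final heading: South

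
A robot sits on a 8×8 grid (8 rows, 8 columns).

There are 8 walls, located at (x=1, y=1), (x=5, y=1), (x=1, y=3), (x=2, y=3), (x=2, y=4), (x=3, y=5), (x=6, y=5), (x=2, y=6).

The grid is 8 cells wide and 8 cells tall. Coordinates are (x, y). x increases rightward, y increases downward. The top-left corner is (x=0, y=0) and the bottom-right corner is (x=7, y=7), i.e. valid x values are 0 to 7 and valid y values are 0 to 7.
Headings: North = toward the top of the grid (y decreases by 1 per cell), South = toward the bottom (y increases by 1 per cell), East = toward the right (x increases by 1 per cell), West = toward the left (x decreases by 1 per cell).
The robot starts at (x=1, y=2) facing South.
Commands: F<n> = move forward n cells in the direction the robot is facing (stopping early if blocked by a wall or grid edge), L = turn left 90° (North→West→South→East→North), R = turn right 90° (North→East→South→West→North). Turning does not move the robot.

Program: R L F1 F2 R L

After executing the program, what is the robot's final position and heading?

Answer: Final position: (x=1, y=2), facing South

Derivation:
Start: (x=1, y=2), facing South
  R: turn right, now facing West
  L: turn left, now facing South
  F1: move forward 0/1 (blocked), now at (x=1, y=2)
  F2: move forward 0/2 (blocked), now at (x=1, y=2)
  R: turn right, now facing West
  L: turn left, now facing South
Final: (x=1, y=2), facing South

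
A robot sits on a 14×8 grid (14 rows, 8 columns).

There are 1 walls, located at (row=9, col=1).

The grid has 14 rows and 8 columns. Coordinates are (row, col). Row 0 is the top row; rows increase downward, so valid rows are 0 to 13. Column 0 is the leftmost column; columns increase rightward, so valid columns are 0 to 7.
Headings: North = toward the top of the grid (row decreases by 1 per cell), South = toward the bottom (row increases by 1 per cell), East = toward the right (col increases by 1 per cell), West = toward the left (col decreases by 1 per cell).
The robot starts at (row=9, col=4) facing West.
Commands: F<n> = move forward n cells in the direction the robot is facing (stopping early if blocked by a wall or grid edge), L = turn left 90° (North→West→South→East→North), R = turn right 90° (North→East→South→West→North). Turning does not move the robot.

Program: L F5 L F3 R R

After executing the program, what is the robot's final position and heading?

Answer: Final position: (row=13, col=7), facing West

Derivation:
Start: (row=9, col=4), facing West
  L: turn left, now facing South
  F5: move forward 4/5 (blocked), now at (row=13, col=4)
  L: turn left, now facing East
  F3: move forward 3, now at (row=13, col=7)
  R: turn right, now facing South
  R: turn right, now facing West
Final: (row=13, col=7), facing West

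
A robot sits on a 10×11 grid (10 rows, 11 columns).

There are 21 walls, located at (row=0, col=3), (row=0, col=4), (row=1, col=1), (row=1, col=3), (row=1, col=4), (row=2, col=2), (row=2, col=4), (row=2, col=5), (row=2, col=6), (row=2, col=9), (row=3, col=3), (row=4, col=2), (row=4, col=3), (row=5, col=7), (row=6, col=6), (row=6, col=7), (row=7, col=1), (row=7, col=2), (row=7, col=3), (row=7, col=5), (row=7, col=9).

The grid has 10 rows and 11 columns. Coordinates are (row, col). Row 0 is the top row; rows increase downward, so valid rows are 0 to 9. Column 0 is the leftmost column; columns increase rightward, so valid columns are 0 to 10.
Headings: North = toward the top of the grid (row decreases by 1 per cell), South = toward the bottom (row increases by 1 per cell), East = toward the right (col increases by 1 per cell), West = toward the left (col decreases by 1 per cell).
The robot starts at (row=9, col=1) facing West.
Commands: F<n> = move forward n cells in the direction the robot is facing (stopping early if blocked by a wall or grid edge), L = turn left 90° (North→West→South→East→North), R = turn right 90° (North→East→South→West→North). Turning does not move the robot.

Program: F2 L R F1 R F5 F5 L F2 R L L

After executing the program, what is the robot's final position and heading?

Answer: Final position: (row=0, col=0), facing South

Derivation:
Start: (row=9, col=1), facing West
  F2: move forward 1/2 (blocked), now at (row=9, col=0)
  L: turn left, now facing South
  R: turn right, now facing West
  F1: move forward 0/1 (blocked), now at (row=9, col=0)
  R: turn right, now facing North
  F5: move forward 5, now at (row=4, col=0)
  F5: move forward 4/5 (blocked), now at (row=0, col=0)
  L: turn left, now facing West
  F2: move forward 0/2 (blocked), now at (row=0, col=0)
  R: turn right, now facing North
  L: turn left, now facing West
  L: turn left, now facing South
Final: (row=0, col=0), facing South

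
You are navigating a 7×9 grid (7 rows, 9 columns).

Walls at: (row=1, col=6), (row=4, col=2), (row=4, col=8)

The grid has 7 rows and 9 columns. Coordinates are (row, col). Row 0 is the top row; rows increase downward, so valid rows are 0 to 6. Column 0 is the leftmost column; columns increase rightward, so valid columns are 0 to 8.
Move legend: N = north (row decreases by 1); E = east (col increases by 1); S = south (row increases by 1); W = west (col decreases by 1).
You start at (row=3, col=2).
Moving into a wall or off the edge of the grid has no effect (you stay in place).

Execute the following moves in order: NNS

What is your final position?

Start: (row=3, col=2)
  N (north): (row=3, col=2) -> (row=2, col=2)
  N (north): (row=2, col=2) -> (row=1, col=2)
  S (south): (row=1, col=2) -> (row=2, col=2)
Final: (row=2, col=2)

Answer: Final position: (row=2, col=2)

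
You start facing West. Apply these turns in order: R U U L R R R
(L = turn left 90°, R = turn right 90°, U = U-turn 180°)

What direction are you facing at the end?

Answer: Final heading: South

Derivation:
Start: West
  R (right (90° clockwise)) -> North
  U (U-turn (180°)) -> South
  U (U-turn (180°)) -> North
  L (left (90° counter-clockwise)) -> West
  R (right (90° clockwise)) -> North
  R (right (90° clockwise)) -> East
  R (right (90° clockwise)) -> South
Final: South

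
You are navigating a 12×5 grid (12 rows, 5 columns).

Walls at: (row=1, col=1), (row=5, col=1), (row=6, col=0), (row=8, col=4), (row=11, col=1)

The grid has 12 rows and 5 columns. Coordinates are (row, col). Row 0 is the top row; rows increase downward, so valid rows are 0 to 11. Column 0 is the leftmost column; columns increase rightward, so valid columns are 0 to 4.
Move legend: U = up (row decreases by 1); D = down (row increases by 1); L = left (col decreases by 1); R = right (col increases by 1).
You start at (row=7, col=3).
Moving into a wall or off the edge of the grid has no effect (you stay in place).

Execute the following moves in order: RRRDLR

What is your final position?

Answer: Final position: (row=7, col=4)

Derivation:
Start: (row=7, col=3)
  R (right): (row=7, col=3) -> (row=7, col=4)
  R (right): blocked, stay at (row=7, col=4)
  R (right): blocked, stay at (row=7, col=4)
  D (down): blocked, stay at (row=7, col=4)
  L (left): (row=7, col=4) -> (row=7, col=3)
  R (right): (row=7, col=3) -> (row=7, col=4)
Final: (row=7, col=4)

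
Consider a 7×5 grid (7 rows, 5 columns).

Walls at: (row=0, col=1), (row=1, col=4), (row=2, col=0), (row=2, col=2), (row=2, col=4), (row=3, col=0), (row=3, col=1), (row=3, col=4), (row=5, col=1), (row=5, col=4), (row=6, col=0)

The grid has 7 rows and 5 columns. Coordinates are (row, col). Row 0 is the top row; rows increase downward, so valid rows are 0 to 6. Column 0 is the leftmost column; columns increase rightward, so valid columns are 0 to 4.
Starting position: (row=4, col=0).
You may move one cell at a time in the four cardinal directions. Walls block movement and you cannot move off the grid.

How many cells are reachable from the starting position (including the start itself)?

Answer: Reachable cells: 24

Derivation:
BFS flood-fill from (row=4, col=0):
  Distance 0: (row=4, col=0)
  Distance 1: (row=4, col=1), (row=5, col=0)
  Distance 2: (row=4, col=2)
  Distance 3: (row=3, col=2), (row=4, col=3), (row=5, col=2)
  Distance 4: (row=3, col=3), (row=4, col=4), (row=5, col=3), (row=6, col=2)
  Distance 5: (row=2, col=3), (row=6, col=1), (row=6, col=3)
  Distance 6: (row=1, col=3), (row=6, col=4)
  Distance 7: (row=0, col=3), (row=1, col=2)
  Distance 8: (row=0, col=2), (row=0, col=4), (row=1, col=1)
  Distance 9: (row=1, col=0), (row=2, col=1)
  Distance 10: (row=0, col=0)
Total reachable: 24 (grid has 24 open cells total)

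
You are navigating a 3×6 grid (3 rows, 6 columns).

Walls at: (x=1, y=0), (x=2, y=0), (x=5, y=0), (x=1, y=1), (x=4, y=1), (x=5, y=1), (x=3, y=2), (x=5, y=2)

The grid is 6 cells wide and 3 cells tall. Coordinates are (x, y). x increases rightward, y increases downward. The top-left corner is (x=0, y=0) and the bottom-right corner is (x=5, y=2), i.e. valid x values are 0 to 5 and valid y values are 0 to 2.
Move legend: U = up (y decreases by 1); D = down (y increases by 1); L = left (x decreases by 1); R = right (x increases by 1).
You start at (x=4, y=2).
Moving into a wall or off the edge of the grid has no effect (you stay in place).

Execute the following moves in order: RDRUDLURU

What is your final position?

Start: (x=4, y=2)
  R (right): blocked, stay at (x=4, y=2)
  D (down): blocked, stay at (x=4, y=2)
  R (right): blocked, stay at (x=4, y=2)
  U (up): blocked, stay at (x=4, y=2)
  D (down): blocked, stay at (x=4, y=2)
  L (left): blocked, stay at (x=4, y=2)
  U (up): blocked, stay at (x=4, y=2)
  R (right): blocked, stay at (x=4, y=2)
  U (up): blocked, stay at (x=4, y=2)
Final: (x=4, y=2)

Answer: Final position: (x=4, y=2)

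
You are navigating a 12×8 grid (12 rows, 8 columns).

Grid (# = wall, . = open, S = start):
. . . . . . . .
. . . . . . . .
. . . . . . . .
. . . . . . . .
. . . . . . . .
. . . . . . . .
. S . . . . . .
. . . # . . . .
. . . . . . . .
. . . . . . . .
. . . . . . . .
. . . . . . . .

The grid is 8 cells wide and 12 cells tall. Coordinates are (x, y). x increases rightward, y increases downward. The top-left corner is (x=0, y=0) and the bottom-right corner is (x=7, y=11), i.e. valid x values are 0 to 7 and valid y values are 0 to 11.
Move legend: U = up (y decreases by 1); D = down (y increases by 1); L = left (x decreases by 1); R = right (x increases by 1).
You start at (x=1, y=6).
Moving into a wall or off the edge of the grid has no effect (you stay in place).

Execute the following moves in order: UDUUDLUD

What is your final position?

Answer: Final position: (x=0, y=5)

Derivation:
Start: (x=1, y=6)
  U (up): (x=1, y=6) -> (x=1, y=5)
  D (down): (x=1, y=5) -> (x=1, y=6)
  U (up): (x=1, y=6) -> (x=1, y=5)
  U (up): (x=1, y=5) -> (x=1, y=4)
  D (down): (x=1, y=4) -> (x=1, y=5)
  L (left): (x=1, y=5) -> (x=0, y=5)
  U (up): (x=0, y=5) -> (x=0, y=4)
  D (down): (x=0, y=4) -> (x=0, y=5)
Final: (x=0, y=5)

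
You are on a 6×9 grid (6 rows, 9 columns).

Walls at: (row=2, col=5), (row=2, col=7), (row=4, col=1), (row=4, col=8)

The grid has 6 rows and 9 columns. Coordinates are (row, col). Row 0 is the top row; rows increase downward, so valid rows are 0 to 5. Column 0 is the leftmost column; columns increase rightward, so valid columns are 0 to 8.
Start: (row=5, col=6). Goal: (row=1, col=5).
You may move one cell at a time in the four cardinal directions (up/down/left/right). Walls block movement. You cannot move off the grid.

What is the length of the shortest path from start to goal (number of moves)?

BFS from (row=5, col=6) until reaching (row=1, col=5):
  Distance 0: (row=5, col=6)
  Distance 1: (row=4, col=6), (row=5, col=5), (row=5, col=7)
  Distance 2: (row=3, col=6), (row=4, col=5), (row=4, col=7), (row=5, col=4), (row=5, col=8)
  Distance 3: (row=2, col=6), (row=3, col=5), (row=3, col=7), (row=4, col=4), (row=5, col=3)
  Distance 4: (row=1, col=6), (row=3, col=4), (row=3, col=8), (row=4, col=3), (row=5, col=2)
  Distance 5: (row=0, col=6), (row=1, col=5), (row=1, col=7), (row=2, col=4), (row=2, col=8), (row=3, col=3), (row=4, col=2), (row=5, col=1)  <- goal reached here
One shortest path (5 moves): (row=5, col=6) -> (row=4, col=6) -> (row=3, col=6) -> (row=2, col=6) -> (row=1, col=6) -> (row=1, col=5)

Answer: Shortest path length: 5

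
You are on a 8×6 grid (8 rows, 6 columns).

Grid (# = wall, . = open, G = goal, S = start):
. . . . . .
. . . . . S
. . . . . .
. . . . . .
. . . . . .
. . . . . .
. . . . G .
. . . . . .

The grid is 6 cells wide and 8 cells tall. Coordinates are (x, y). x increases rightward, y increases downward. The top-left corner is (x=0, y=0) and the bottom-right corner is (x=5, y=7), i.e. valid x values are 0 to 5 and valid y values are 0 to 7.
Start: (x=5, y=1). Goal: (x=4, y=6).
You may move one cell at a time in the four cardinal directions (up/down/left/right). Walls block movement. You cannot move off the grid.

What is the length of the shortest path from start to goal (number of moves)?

Answer: Shortest path length: 6

Derivation:
BFS from (x=5, y=1) until reaching (x=4, y=6):
  Distance 0: (x=5, y=1)
  Distance 1: (x=5, y=0), (x=4, y=1), (x=5, y=2)
  Distance 2: (x=4, y=0), (x=3, y=1), (x=4, y=2), (x=5, y=3)
  Distance 3: (x=3, y=0), (x=2, y=1), (x=3, y=2), (x=4, y=3), (x=5, y=4)
  Distance 4: (x=2, y=0), (x=1, y=1), (x=2, y=2), (x=3, y=3), (x=4, y=4), (x=5, y=5)
  Distance 5: (x=1, y=0), (x=0, y=1), (x=1, y=2), (x=2, y=3), (x=3, y=4), (x=4, y=5), (x=5, y=6)
  Distance 6: (x=0, y=0), (x=0, y=2), (x=1, y=3), (x=2, y=4), (x=3, y=5), (x=4, y=6), (x=5, y=7)  <- goal reached here
One shortest path (6 moves): (x=5, y=1) -> (x=4, y=1) -> (x=4, y=2) -> (x=4, y=3) -> (x=4, y=4) -> (x=4, y=5) -> (x=4, y=6)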